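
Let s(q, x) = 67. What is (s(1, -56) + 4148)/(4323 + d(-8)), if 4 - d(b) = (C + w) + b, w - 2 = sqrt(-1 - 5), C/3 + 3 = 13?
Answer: 3627429/3703163 + 843*I*sqrt(6)/3703163 ≈ 0.97955 + 0.00055761*I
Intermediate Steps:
C = 30 (C = -9 + 3*13 = -9 + 39 = 30)
w = 2 + I*sqrt(6) (w = 2 + sqrt(-1 - 5) = 2 + sqrt(-6) = 2 + I*sqrt(6) ≈ 2.0 + 2.4495*I)
d(b) = -28 - b - I*sqrt(6) (d(b) = 4 - ((30 + (2 + I*sqrt(6))) + b) = 4 - ((32 + I*sqrt(6)) + b) = 4 - (32 + b + I*sqrt(6)) = 4 + (-32 - b - I*sqrt(6)) = -28 - b - I*sqrt(6))
(s(1, -56) + 4148)/(4323 + d(-8)) = (67 + 4148)/(4323 + (-28 - 1*(-8) - I*sqrt(6))) = 4215/(4323 + (-28 + 8 - I*sqrt(6))) = 4215/(4323 + (-20 - I*sqrt(6))) = 4215/(4303 - I*sqrt(6))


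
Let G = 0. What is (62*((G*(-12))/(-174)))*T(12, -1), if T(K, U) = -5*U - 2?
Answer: 0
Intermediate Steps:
T(K, U) = -2 - 5*U
(62*((G*(-12))/(-174)))*T(12, -1) = (62*((0*(-12))/(-174)))*(-2 - 5*(-1)) = (62*(0*(-1/174)))*(-2 + 5) = (62*0)*3 = 0*3 = 0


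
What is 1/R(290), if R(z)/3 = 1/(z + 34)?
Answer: 108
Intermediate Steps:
R(z) = 3/(34 + z) (R(z) = 3/(z + 34) = 3/(34 + z))
1/R(290) = 1/(3/(34 + 290)) = 1/(3/324) = 1/(3*(1/324)) = 1/(1/108) = 108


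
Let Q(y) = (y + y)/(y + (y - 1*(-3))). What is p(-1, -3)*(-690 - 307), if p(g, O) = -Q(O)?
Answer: 1994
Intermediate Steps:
Q(y) = 2*y/(3 + 2*y) (Q(y) = (2*y)/(y + (y + 3)) = (2*y)/(y + (3 + y)) = (2*y)/(3 + 2*y) = 2*y/(3 + 2*y))
p(g, O) = -2*O/(3 + 2*O)
p(-1, -3)*(-690 - 307) = (-2*(-3)/(3 + 2*(-3)))*(-690 - 307) = -2*(-3)/(3 - 6)*(-997) = -2*(-3)/(-3)*(-997) = -2*(-3)*(-⅓)*(-997) = -2*(-997) = 1994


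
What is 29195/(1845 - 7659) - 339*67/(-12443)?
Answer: -231220003/72343602 ≈ -3.1961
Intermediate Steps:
29195/(1845 - 7659) - 339*67/(-12443) = 29195/(-5814) - 22713*(-1/12443) = 29195*(-1/5814) + 22713/12443 = -29195/5814 + 22713/12443 = -231220003/72343602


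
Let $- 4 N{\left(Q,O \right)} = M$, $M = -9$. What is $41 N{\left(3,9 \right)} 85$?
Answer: $\frac{31365}{4} \approx 7841.3$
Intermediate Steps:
$N{\left(Q,O \right)} = \frac{9}{4}$ ($N{\left(Q,O \right)} = \left(- \frac{1}{4}\right) \left(-9\right) = \frac{9}{4}$)
$41 N{\left(3,9 \right)} 85 = 41 \cdot \frac{9}{4} \cdot 85 = \frac{369}{4} \cdot 85 = \frac{31365}{4}$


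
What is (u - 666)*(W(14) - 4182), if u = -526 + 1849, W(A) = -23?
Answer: -2762685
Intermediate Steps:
u = 1323
(u - 666)*(W(14) - 4182) = (1323 - 666)*(-23 - 4182) = 657*(-4205) = -2762685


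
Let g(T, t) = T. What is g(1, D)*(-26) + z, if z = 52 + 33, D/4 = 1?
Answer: 59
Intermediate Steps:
D = 4 (D = 4*1 = 4)
z = 85
g(1, D)*(-26) + z = 1*(-26) + 85 = -26 + 85 = 59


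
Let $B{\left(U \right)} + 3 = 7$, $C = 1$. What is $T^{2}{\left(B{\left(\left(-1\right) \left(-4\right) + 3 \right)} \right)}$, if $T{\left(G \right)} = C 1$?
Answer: $1$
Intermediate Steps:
$B{\left(U \right)} = 4$ ($B{\left(U \right)} = -3 + 7 = 4$)
$T{\left(G \right)} = 1$ ($T{\left(G \right)} = 1 \cdot 1 = 1$)
$T^{2}{\left(B{\left(\left(-1\right) \left(-4\right) + 3 \right)} \right)} = 1^{2} = 1$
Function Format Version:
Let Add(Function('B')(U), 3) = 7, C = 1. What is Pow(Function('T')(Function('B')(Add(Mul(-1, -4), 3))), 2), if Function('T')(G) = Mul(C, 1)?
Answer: 1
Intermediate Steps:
Function('B')(U) = 4 (Function('B')(U) = Add(-3, 7) = 4)
Function('T')(G) = 1 (Function('T')(G) = Mul(1, 1) = 1)
Pow(Function('T')(Function('B')(Add(Mul(-1, -4), 3))), 2) = Pow(1, 2) = 1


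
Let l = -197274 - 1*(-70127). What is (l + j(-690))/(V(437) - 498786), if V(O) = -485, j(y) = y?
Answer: 127837/499271 ≈ 0.25605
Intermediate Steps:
l = -127147 (l = -197274 + 70127 = -127147)
(l + j(-690))/(V(437) - 498786) = (-127147 - 690)/(-485 - 498786) = -127837/(-499271) = -127837*(-1/499271) = 127837/499271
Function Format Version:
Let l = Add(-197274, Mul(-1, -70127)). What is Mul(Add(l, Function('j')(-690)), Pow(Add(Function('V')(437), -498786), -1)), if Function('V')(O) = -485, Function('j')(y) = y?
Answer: Rational(127837, 499271) ≈ 0.25605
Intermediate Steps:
l = -127147 (l = Add(-197274, 70127) = -127147)
Mul(Add(l, Function('j')(-690)), Pow(Add(Function('V')(437), -498786), -1)) = Mul(Add(-127147, -690), Pow(Add(-485, -498786), -1)) = Mul(-127837, Pow(-499271, -1)) = Mul(-127837, Rational(-1, 499271)) = Rational(127837, 499271)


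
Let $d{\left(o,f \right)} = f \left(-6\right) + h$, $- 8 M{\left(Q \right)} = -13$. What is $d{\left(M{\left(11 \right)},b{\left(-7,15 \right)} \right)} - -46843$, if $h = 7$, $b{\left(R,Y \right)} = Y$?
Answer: $46760$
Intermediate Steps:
$M{\left(Q \right)} = \frac{13}{8}$ ($M{\left(Q \right)} = \left(- \frac{1}{8}\right) \left(-13\right) = \frac{13}{8}$)
$d{\left(o,f \right)} = 7 - 6 f$ ($d{\left(o,f \right)} = f \left(-6\right) + 7 = - 6 f + 7 = 7 - 6 f$)
$d{\left(M{\left(11 \right)},b{\left(-7,15 \right)} \right)} - -46843 = \left(7 - 90\right) - -46843 = \left(7 - 90\right) + 46843 = -83 + 46843 = 46760$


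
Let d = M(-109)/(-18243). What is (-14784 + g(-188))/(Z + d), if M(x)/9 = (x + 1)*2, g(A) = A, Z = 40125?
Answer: -30348244/81333591 ≈ -0.37313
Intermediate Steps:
M(x) = 18 + 18*x (M(x) = 9*((x + 1)*2) = 9*((1 + x)*2) = 9*(2 + 2*x) = 18 + 18*x)
d = 216/2027 (d = (18 + 18*(-109))/(-18243) = (18 - 1962)*(-1/18243) = -1944*(-1/18243) = 216/2027 ≈ 0.10656)
(-14784 + g(-188))/(Z + d) = (-14784 - 188)/(40125 + 216/2027) = -14972/81333591/2027 = -14972*2027/81333591 = -30348244/81333591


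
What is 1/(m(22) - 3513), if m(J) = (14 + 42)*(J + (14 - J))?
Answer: -1/2729 ≈ -0.00036643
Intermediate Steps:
m(J) = 784 (m(J) = 56*14 = 784)
1/(m(22) - 3513) = 1/(784 - 3513) = 1/(-2729) = -1/2729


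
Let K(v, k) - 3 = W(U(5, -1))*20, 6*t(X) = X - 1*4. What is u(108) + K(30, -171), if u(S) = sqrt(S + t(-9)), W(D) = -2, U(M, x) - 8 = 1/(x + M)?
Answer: -37 + sqrt(3810)/6 ≈ -26.712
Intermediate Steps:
U(M, x) = 8 + 1/(M + x) (U(M, x) = 8 + 1/(x + M) = 8 + 1/(M + x))
t(X) = -2/3 + X/6 (t(X) = (X - 1*4)/6 = (X - 4)/6 = (-4 + X)/6 = -2/3 + X/6)
u(S) = sqrt(-13/6 + S) (u(S) = sqrt(S + (-2/3 + (1/6)*(-9))) = sqrt(S + (-2/3 - 3/2)) = sqrt(S - 13/6) = sqrt(-13/6 + S))
K(v, k) = -37 (K(v, k) = 3 - 2*20 = 3 - 40 = -37)
u(108) + K(30, -171) = sqrt(-78 + 36*108)/6 - 37 = sqrt(-78 + 3888)/6 - 37 = sqrt(3810)/6 - 37 = -37 + sqrt(3810)/6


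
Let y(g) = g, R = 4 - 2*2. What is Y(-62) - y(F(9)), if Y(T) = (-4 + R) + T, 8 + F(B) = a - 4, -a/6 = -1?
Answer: -60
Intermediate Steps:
a = 6 (a = -6*(-1) = 6)
R = 0 (R = 4 - 4 = 0)
F(B) = -6 (F(B) = -8 + (6 - 4) = -8 + 2 = -6)
Y(T) = -4 + T (Y(T) = (-4 + 0) + T = -4 + T)
Y(-62) - y(F(9)) = (-4 - 62) - 1*(-6) = -66 + 6 = -60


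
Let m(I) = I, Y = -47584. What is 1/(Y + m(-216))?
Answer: -1/47800 ≈ -2.0921e-5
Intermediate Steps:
1/(Y + m(-216)) = 1/(-47584 - 216) = 1/(-47800) = -1/47800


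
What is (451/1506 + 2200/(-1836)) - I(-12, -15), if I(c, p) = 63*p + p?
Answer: 220994183/230418 ≈ 959.10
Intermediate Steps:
I(c, p) = 64*p
(451/1506 + 2200/(-1836)) - I(-12, -15) = (451/1506 + 2200/(-1836)) - 64*(-15) = (451*(1/1506) + 2200*(-1/1836)) - 1*(-960) = (451/1506 - 550/459) + 960 = -207097/230418 + 960 = 220994183/230418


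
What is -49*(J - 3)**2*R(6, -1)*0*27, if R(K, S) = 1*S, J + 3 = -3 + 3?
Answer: 0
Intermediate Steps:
J = -3 (J = -3 + (-3 + 3) = -3 + 0 = -3)
R(K, S) = S
-49*(J - 3)**2*R(6, -1)*0*27 = -49*(-3 - 3)**2*(-1)*0*27 = -49*(-6)**2*(-1)*0*27 = -49*36*(-1)*0*27 = -(-1764)*0*27 = -49*0*27 = 0*27 = 0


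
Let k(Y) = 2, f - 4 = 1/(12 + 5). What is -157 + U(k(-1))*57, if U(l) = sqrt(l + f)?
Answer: -157 + 57*sqrt(1751)/17 ≈ -16.696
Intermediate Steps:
f = 69/17 (f = 4 + 1/(12 + 5) = 4 + 1/17 = 69/17 ≈ 4.0588)
U(l) = sqrt(69/17 + l) (U(l) = sqrt(l + 69/17) = sqrt(69/17 + l))
-157 + U(k(-1))*57 = -157 + (sqrt(1173 + 289*2)/17)*57 = -157 + (sqrt(1173 + 578)/17)*57 = -157 + (sqrt(1751)/17)*57 = -157 + 57*sqrt(1751)/17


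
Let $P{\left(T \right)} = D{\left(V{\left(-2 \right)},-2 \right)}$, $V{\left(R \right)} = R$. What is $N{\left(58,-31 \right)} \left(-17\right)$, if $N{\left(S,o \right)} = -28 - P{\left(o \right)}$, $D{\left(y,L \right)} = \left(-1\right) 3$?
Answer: $425$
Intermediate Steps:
$D{\left(y,L \right)} = -3$
$P{\left(T \right)} = -3$
$N{\left(S,o \right)} = -25$ ($N{\left(S,o \right)} = -28 - -3 = -28 + 3 = -25$)
$N{\left(58,-31 \right)} \left(-17\right) = \left(-25\right) \left(-17\right) = 425$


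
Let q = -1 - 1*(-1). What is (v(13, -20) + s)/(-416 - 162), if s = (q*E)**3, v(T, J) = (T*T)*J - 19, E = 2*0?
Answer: 3399/578 ≈ 5.8806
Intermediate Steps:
q = 0 (q = -1 + 1 = 0)
E = 0
v(T, J) = -19 + J*T**2 (v(T, J) = T**2*J - 19 = J*T**2 - 19 = -19 + J*T**2)
s = 0 (s = (0*0)**3 = 0**3 = 0)
(v(13, -20) + s)/(-416 - 162) = ((-19 - 20*13**2) + 0)/(-416 - 162) = ((-19 - 20*169) + 0)/(-578) = ((-19 - 3380) + 0)*(-1/578) = (-3399 + 0)*(-1/578) = -3399*(-1/578) = 3399/578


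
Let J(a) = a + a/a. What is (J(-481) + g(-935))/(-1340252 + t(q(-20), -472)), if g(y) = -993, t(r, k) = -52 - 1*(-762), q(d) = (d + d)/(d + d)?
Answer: 491/446514 ≈ 0.0010996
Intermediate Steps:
q(d) = 1 (q(d) = (2*d)/((2*d)) = (2*d)*(1/(2*d)) = 1)
t(r, k) = 710 (t(r, k) = -52 + 762 = 710)
J(a) = 1 + a (J(a) = a + 1 = 1 + a)
(J(-481) + g(-935))/(-1340252 + t(q(-20), -472)) = ((1 - 481) - 993)/(-1340252 + 710) = (-480 - 993)/(-1339542) = -1473*(-1/1339542) = 491/446514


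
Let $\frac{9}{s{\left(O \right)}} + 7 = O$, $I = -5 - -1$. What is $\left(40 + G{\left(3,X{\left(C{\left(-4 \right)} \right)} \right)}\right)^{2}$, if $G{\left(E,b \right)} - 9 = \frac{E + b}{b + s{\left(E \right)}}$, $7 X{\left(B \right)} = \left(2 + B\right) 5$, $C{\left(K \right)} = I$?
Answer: $\frac{25030009}{10609} \approx 2359.3$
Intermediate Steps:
$I = -4$ ($I = -5 + 1 = -4$)
$s{\left(O \right)} = \frac{9}{-7 + O}$
$C{\left(K \right)} = -4$
$X{\left(B \right)} = \frac{10}{7} + \frac{5 B}{7}$ ($X{\left(B \right)} = \frac{\left(2 + B\right) 5}{7} = \frac{10 + 5 B}{7} = \frac{10}{7} + \frac{5 B}{7}$)
$G{\left(E,b \right)} = 9 + \frac{E + b}{b + \frac{9}{-7 + E}}$
$\left(40 + G{\left(3,X{\left(C{\left(-4 \right)} \right)} \right)}\right)^{2} = \left(40 + \frac{81 + \left(-7 + 3\right) \left(3 + 10 \left(\frac{10}{7} + \frac{5}{7} \left(-4\right)\right)\right)}{9 + \left(\frac{10}{7} + \frac{5}{7} \left(-4\right)\right) \left(-7 + 3\right)}\right)^{2} = \left(40 + \frac{81 - 4 \left(3 + 10 \left(\frac{10}{7} - \frac{20}{7}\right)\right)}{9 + \left(\frac{10}{7} - \frac{20}{7}\right) \left(-4\right)}\right)^{2} = \left(40 + \frac{81 - 4 \left(3 + 10 \left(- \frac{10}{7}\right)\right)}{9 - - \frac{40}{7}}\right)^{2} = \left(40 + \frac{81 - 4 \left(3 - \frac{100}{7}\right)}{9 + \frac{40}{7}}\right)^{2} = \left(40 + \frac{81 - - \frac{316}{7}}{\frac{103}{7}}\right)^{2} = \left(40 + \frac{7 \left(81 + \frac{316}{7}\right)}{103}\right)^{2} = \left(40 + \frac{7}{103} \cdot \frac{883}{7}\right)^{2} = \left(40 + \frac{883}{103}\right)^{2} = \left(\frac{5003}{103}\right)^{2} = \frac{25030009}{10609}$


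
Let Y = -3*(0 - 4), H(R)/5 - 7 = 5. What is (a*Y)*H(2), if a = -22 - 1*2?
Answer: -17280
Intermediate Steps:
a = -24 (a = -22 - 2 = -24)
H(R) = 60 (H(R) = 35 + 5*5 = 35 + 25 = 60)
Y = 12 (Y = -3*(-4) = 12)
(a*Y)*H(2) = -24*12*60 = -288*60 = -17280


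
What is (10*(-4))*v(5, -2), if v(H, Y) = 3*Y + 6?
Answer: 0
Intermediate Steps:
v(H, Y) = 6 + 3*Y
(10*(-4))*v(5, -2) = (10*(-4))*(6 + 3*(-2)) = -40*(6 - 6) = -40*0 = 0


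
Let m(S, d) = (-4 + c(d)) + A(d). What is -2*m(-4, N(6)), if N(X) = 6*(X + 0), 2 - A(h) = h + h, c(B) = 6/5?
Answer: 728/5 ≈ 145.60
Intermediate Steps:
c(B) = 6/5 (c(B) = 6*(⅕) = 6/5)
A(h) = 2 - 2*h (A(h) = 2 - (h + h) = 2 - 2*h)
N(X) = 6*X
m(S, d) = -⅘ - 2*d (m(S, d) = (-4 + 6/5) + (2 - 2*d) = -14/5 + (2 - 2*d) = -⅘ - 2*d)
-2*m(-4, N(6)) = -2*(-⅘ - 12*6) = -2*(-⅘ - 2*36) = -2*(-⅘ - 72) = -2*(-364/5) = 728/5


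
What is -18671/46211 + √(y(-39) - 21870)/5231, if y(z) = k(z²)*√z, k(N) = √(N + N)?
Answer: -18671/46211 + √(-21870 + 39*I*√78)/5231 ≈ -0.40382 + 0.028272*I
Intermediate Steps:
k(N) = √2*√N (k(N) = √(2*N) = √2*√N)
y(z) = √2*√z*√(z²) (y(z) = (√2*√(z²))*√z = √2*√z*√(z²))
-18671/46211 + √(y(-39) - 21870)/5231 = -18671/46211 + √(√2*√(-39)*√((-39)²) - 21870)/5231 = -18671*1/46211 + √(√2*(I*√39)*√1521 - 21870)*(1/5231) = -18671/46211 + √(√2*(I*√39)*39 - 21870)*(1/5231) = -18671/46211 + √(39*I*√78 - 21870)*(1/5231) = -18671/46211 + √(-21870 + 39*I*√78)*(1/5231) = -18671/46211 + √(-21870 + 39*I*√78)/5231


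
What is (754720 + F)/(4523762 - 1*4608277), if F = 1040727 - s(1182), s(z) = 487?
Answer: -358992/16903 ≈ -21.238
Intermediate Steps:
F = 1040240 (F = 1040727 - 1*487 = 1040727 - 487 = 1040240)
(754720 + F)/(4523762 - 1*4608277) = (754720 + 1040240)/(4523762 - 1*4608277) = 1794960/(4523762 - 4608277) = 1794960/(-84515) = 1794960*(-1/84515) = -358992/16903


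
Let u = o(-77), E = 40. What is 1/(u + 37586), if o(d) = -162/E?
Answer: 20/751639 ≈ 2.6609e-5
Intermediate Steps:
o(d) = -81/20 (o(d) = -162/40 = -162*1/40 = -81/20)
u = -81/20 ≈ -4.0500
1/(u + 37586) = 1/(-81/20 + 37586) = 1/(751639/20) = 20/751639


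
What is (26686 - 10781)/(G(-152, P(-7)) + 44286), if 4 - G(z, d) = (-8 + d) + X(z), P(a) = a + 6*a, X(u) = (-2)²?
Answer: 15905/44343 ≈ 0.35868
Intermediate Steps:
X(u) = 4
P(a) = 7*a
G(z, d) = 8 - d (G(z, d) = 4 - ((-8 + d) + 4) = 4 - (-4 + d) = 4 + (4 - d) = 8 - d)
(26686 - 10781)/(G(-152, P(-7)) + 44286) = (26686 - 10781)/((8 - 7*(-7)) + 44286) = 15905/((8 - 1*(-49)) + 44286) = 15905/((8 + 49) + 44286) = 15905/(57 + 44286) = 15905/44343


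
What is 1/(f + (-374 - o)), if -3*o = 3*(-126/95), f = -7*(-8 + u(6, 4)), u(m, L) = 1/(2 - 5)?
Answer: -285/90343 ≈ -0.0031546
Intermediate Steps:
u(m, L) = -⅓ (u(m, L) = 1/(-3) = -⅓)
f = 175/3 (f = -7*(-8 - ⅓) = -7*(-25/3) = 175/3 ≈ 58.333)
o = 126/95 (o = -(-126)/95 = -⅓*(-378/95) = 126/95 ≈ 1.3263)
1/(f + (-374 - o)) = 1/(175/3 + (-374 - 1*126/95)) = 1/(175/3 + (-374 - 126/95)) = 1/(175/3 - 35656/95) = 1/(-90343/285) = -285/90343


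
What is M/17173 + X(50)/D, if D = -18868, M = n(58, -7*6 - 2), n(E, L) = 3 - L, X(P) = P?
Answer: 14073/162010082 ≈ 8.6865e-5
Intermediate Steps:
M = 47 (M = 3 - (-7*6 - 2) = 3 - (-42 - 2) = 3 - 1*(-44) = 3 + 44 = 47)
M/17173 + X(50)/D = 47/17173 + 50/(-18868) = 47*(1/17173) + 50*(-1/18868) = 47/17173 - 25/9434 = 14073/162010082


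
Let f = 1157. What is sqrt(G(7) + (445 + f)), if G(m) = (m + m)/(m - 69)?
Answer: sqrt(1539305)/31 ≈ 40.022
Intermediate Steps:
G(m) = 2*m/(-69 + m) (G(m) = (2*m)/(-69 + m) = 2*m/(-69 + m))
sqrt(G(7) + (445 + f)) = sqrt(2*7/(-69 + 7) + (445 + 1157)) = sqrt(2*7/(-62) + 1602) = sqrt(2*7*(-1/62) + 1602) = sqrt(-7/31 + 1602) = sqrt(49655/31) = sqrt(1539305)/31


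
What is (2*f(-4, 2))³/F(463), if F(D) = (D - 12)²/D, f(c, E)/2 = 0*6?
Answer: 0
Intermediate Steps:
f(c, E) = 0 (f(c, E) = 2*(0*6) = 2*0 = 0)
F(D) = (-12 + D)²/D
(2*f(-4, 2))³/F(463) = (2*0)³/(((-12 + 463)²/463)) = 0³/(((1/463)*451²)) = 0/(((1/463)*203401)) = 0/(203401/463) = 0*(463/203401) = 0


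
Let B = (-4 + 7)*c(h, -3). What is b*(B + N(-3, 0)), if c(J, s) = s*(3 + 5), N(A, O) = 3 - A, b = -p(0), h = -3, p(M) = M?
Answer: 0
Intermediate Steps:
b = 0 (b = -1*0 = 0)
c(J, s) = 8*s (c(J, s) = s*8 = 8*s)
B = -72 (B = (-4 + 7)*(8*(-3)) = 3*(-24) = -72)
b*(B + N(-3, 0)) = 0*(-72 + (3 - 1*(-3))) = 0*(-72 + (3 + 3)) = 0*(-72 + 6) = 0*(-66) = 0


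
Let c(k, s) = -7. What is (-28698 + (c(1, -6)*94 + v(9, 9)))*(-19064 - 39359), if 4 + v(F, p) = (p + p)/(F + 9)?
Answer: 1715240857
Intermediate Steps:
v(F, p) = -4 + 2*p/(9 + F) (v(F, p) = -4 + (p + p)/(F + 9) = -4 + (2*p)/(9 + F) = -4 + 2*p/(9 + F))
(-28698 + (c(1, -6)*94 + v(9, 9)))*(-19064 - 39359) = (-28698 + (-7*94 + 2*(-18 + 9 - 2*9)/(9 + 9)))*(-19064 - 39359) = (-28698 + (-658 + 2*(-18 + 9 - 18)/18))*(-58423) = (-28698 + (-658 + 2*(1/18)*(-27)))*(-58423) = (-28698 + (-658 - 3))*(-58423) = (-28698 - 661)*(-58423) = -29359*(-58423) = 1715240857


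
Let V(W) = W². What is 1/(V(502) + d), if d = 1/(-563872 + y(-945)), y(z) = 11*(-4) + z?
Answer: 564861/142347231443 ≈ 3.9682e-6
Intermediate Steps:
y(z) = -44 + z
d = -1/564861 (d = 1/(-563872 + (-44 - 945)) = 1/(-563872 - 989) = 1/(-564861) = -1/564861 ≈ -1.7703e-6)
1/(V(502) + d) = 1/(502² - 1/564861) = 1/(252004 - 1/564861) = 1/(142347231443/564861) = 564861/142347231443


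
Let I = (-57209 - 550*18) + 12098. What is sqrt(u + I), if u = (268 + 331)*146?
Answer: sqrt(32443) ≈ 180.12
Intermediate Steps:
u = 87454 (u = 599*146 = 87454)
I = -55011 (I = (-57209 - 9900) + 12098 = -67109 + 12098 = -55011)
sqrt(u + I) = sqrt(87454 - 55011) = sqrt(32443)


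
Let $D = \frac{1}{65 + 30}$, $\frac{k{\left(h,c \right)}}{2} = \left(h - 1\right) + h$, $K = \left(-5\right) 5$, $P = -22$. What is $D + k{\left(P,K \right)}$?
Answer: $- \frac{8549}{95} \approx -89.99$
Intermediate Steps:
$K = -25$
$k{\left(h,c \right)} = -2 + 4 h$ ($k{\left(h,c \right)} = 2 \left(\left(h - 1\right) + h\right) = 2 \left(\left(-1 + h\right) + h\right) = 2 \left(-1 + 2 h\right) = -2 + 4 h$)
$D = \frac{1}{95} \approx 0.010526$
$D + k{\left(P,K \right)} = \frac{1}{95} + \left(-2 + 4 \left(-22\right)\right) = \frac{1}{95} - 90 = - \frac{8549}{95}$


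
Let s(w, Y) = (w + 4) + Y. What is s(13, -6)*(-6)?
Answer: -66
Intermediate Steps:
s(w, Y) = 4 + Y + w (s(w, Y) = (4 + w) + Y = 4 + Y + w)
s(13, -6)*(-6) = (4 - 6 + 13)*(-6) = 11*(-6) = -66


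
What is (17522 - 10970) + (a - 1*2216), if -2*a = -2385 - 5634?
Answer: 16691/2 ≈ 8345.5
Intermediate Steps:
a = 8019/2 (a = -(-2385 - 5634)/2 = -½*(-8019) = 8019/2 ≈ 4009.5)
(17522 - 10970) + (a - 1*2216) = (17522 - 10970) + (8019/2 - 1*2216) = 6552 + (8019/2 - 2216) = 6552 + 3587/2 = 16691/2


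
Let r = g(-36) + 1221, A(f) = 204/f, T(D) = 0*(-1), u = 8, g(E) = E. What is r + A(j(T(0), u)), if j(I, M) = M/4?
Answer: 1287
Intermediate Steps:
T(D) = 0
j(I, M) = M/4 (j(I, M) = M*(1/4) = M/4)
r = 1185 (r = -36 + 1221 = 1185)
r + A(j(T(0), u)) = 1185 + 204/(((1/4)*8)) = 1185 + 204/2 = 1185 + 204*(1/2) = 1185 + 102 = 1287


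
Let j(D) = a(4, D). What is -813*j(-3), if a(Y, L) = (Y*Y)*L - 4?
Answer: 42276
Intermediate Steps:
a(Y, L) = -4 + L*Y² (a(Y, L) = Y²*L - 4 = L*Y² - 4 = -4 + L*Y²)
j(D) = -4 + 16*D (j(D) = -4 + D*4² = -4 + D*16 = -4 + 16*D)
-813*j(-3) = -813*(-4 + 16*(-3)) = -813*(-4 - 48) = -813*(-52) = 42276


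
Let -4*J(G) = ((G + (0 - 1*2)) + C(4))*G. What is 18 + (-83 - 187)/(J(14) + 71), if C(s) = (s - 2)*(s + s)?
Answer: 28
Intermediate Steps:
C(s) = 2*s*(-2 + s) (C(s) = (-2 + s)*(2*s) = 2*s*(-2 + s))
J(G) = -G*(14 + G)/4 (J(G) = -((G + (0 - 1*2)) + 2*4*(-2 + 4))*G/4 = -((G + (0 - 2)) + 2*4*2)*G/4 = -((G - 2) + 16)*G/4 = -((-2 + G) + 16)*G/4 = -(14 + G)*G/4 = -G*(14 + G)/4)
18 + (-83 - 187)/(J(14) + 71) = 18 + (-83 - 187)/(-¼*14*(14 + 14) + 71) = 18 - 270/(-¼*14*28 + 71) = 18 - 270/(-98 + 71) = 18 - 270/(-27) = 18 - 270*(-1/27) = 18 + 10 = 28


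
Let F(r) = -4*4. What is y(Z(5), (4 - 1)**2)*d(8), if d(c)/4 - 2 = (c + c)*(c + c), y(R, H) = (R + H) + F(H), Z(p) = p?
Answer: -2064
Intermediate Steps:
F(r) = -16
y(R, H) = -16 + H + R (y(R, H) = (R + H) - 16 = (H + R) - 16 = -16 + H + R)
d(c) = 8 + 16*c**2 (d(c) = 8 + 4*((c + c)*(c + c)) = 8 + 4*((2*c)*(2*c)) = 8 + 4*(4*c**2) = 8 + 16*c**2)
y(Z(5), (4 - 1)**2)*d(8) = (-16 + (4 - 1)**2 + 5)*(8 + 16*8**2) = (-16 + 3**2 + 5)*(8 + 16*64) = (-16 + 9 + 5)*(8 + 1024) = -2*1032 = -2064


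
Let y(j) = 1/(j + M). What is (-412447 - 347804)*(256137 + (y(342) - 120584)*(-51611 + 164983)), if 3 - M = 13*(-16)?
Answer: 821053472262212823/79 ≈ 1.0393e+16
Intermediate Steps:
M = 211 (M = 3 - 13*(-16) = 3 - 1*(-208) = 3 + 208 = 211)
y(j) = 1/(211 + j) (y(j) = 1/(j + 211) = 1/(211 + j))
(-412447 - 347804)*(256137 + (y(342) - 120584)*(-51611 + 164983)) = (-412447 - 347804)*(256137 + (1/(211 + 342) - 120584)*(-51611 + 164983)) = -760251*(256137 + (1/553 - 120584)*113372) = -760251*(256137 - 66682951/553*113372) = -760251*(256137 - 1079997074396/79) = -760251*(-1079976839573/79) = 821053472262212823/79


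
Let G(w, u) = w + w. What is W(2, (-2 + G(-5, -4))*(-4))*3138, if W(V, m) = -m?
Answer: -150624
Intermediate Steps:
G(w, u) = 2*w
W(2, (-2 + G(-5, -4))*(-4))*3138 = -(-2 + 2*(-5))*(-4)*3138 = -(-2 - 10)*(-4)*3138 = -(-12)*(-4)*3138 = -1*48*3138 = -48*3138 = -150624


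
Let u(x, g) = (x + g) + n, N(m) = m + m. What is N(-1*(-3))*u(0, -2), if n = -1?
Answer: -18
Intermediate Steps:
N(m) = 2*m
u(x, g) = -1 + g + x (u(x, g) = (x + g) - 1 = (g + x) - 1 = -1 + g + x)
N(-1*(-3))*u(0, -2) = (2*(-1*(-3)))*(-1 - 2 + 0) = (2*3)*(-3) = 6*(-3) = -18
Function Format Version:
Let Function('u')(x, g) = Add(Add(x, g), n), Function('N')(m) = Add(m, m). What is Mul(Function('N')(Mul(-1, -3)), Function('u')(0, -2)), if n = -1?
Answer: -18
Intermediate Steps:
Function('N')(m) = Mul(2, m)
Function('u')(x, g) = Add(-1, g, x) (Function('u')(x, g) = Add(Add(x, g), -1) = Add(Add(g, x), -1) = Add(-1, g, x))
Mul(Function('N')(Mul(-1, -3)), Function('u')(0, -2)) = Mul(Mul(2, Mul(-1, -3)), Add(-1, -2, 0)) = Mul(Mul(2, 3), -3) = Mul(6, -3) = -18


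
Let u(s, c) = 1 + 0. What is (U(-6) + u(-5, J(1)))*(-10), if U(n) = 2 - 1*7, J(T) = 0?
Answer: 40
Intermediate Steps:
U(n) = -5 (U(n) = 2 - 7 = -5)
u(s, c) = 1
(U(-6) + u(-5, J(1)))*(-10) = (-5 + 1)*(-10) = -4*(-10) = 40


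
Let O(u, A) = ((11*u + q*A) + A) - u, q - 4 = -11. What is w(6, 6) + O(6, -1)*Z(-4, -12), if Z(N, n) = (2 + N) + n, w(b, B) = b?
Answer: -918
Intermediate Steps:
q = -7 (q = 4 - 11 = -7)
Z(N, n) = 2 + N + n
O(u, A) = -6*A + 10*u (O(u, A) = ((11*u - 7*A) + A) - u = ((-7*A + 11*u) + A) - u = (-6*A + 11*u) - u = -6*A + 10*u)
w(6, 6) + O(6, -1)*Z(-4, -12) = 6 + (-6*(-1) + 10*6)*(2 - 4 - 12) = 6 + (6 + 60)*(-14) = 6 + 66*(-14) = 6 - 924 = -918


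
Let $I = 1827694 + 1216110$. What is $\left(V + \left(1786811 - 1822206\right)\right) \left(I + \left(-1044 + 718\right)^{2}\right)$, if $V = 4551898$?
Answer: $14227345770240$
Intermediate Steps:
$I = 3043804$
$\left(V + \left(1786811 - 1822206\right)\right) \left(I + \left(-1044 + 718\right)^{2}\right) = \left(4551898 + \left(1786811 - 1822206\right)\right) \left(3043804 + \left(-1044 + 718\right)^{2}\right) = \left(4551898 - 35395\right) \left(3043804 + \left(-326\right)^{2}\right) = 4516503 \left(3043804 + 106276\right) = 4516503 \cdot 3150080 = 14227345770240$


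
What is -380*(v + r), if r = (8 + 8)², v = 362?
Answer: -234840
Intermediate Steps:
r = 256 (r = 16² = 256)
-380*(v + r) = -380*(362 + 256) = -380*618 = -234840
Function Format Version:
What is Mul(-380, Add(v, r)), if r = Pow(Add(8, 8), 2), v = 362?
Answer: -234840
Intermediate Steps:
r = 256 (r = Pow(16, 2) = 256)
Mul(-380, Add(v, r)) = Mul(-380, Add(362, 256)) = Mul(-380, 618) = -234840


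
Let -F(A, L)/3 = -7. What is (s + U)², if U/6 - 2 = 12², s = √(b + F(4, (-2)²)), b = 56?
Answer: (876 + √77)² ≈ 7.8283e+5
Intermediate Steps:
F(A, L) = 21 (F(A, L) = -3*(-7) = 21)
s = √77 (s = √(56 + 21) = √77 ≈ 8.7750)
U = 876 (U = 12 + 6*12² = 12 + 6*144 = 12 + 864 = 876)
(s + U)² = (√77 + 876)² = (876 + √77)²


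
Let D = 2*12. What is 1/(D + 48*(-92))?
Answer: -1/4392 ≈ -0.00022769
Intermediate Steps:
D = 24
1/(D + 48*(-92)) = 1/(24 + 48*(-92)) = 1/(24 - 4416) = 1/(-4392) = -1/4392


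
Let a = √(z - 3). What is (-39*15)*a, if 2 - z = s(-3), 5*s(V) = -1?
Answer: -234*I*√5 ≈ -523.24*I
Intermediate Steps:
s(V) = -⅕ (s(V) = (⅕)*(-1) = -⅕)
z = 11/5 (z = 2 - 1*(-⅕) = 2 + ⅕ = 11/5 ≈ 2.2000)
a = 2*I*√5/5 (a = √(11/5 - 3) = √(-⅘) = 2*I*√5/5 ≈ 0.89443*I)
(-39*15)*a = (-39*15)*(2*I*√5/5) = -234*I*√5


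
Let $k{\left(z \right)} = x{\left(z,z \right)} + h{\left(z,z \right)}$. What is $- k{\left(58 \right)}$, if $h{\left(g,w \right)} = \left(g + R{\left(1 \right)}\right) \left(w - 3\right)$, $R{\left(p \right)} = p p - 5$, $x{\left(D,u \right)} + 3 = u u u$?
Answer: $-198079$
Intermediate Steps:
$x{\left(D,u \right)} = -3 + u^{3}$ ($x{\left(D,u \right)} = -3 + u u u = -3 + u^{2} u = -3 + u^{3}$)
$R{\left(p \right)} = -5 + p^{2}$ ($R{\left(p \right)} = p^{2} - 5 = -5 + p^{2}$)
$h{\left(g,w \right)} = \left(-4 + g\right) \left(-3 + w\right)$ ($h{\left(g,w \right)} = \left(g - \left(5 - 1^{2}\right)\right) \left(w - 3\right) = \left(g + \left(-5 + 1\right)\right) \left(-3 + w\right) = \left(g - 4\right) \left(-3 + w\right) = \left(-4 + g\right) \left(-3 + w\right)$)
$k{\left(z \right)} = 9 + z^{2} + z^{3} - 7 z$ ($k{\left(z \right)} = \left(-3 + z^{3}\right) + \left(12 - 4 z - 3 z + z z\right) = \left(-3 + z^{3}\right) + \left(12 - 4 z - 3 z + z^{2}\right) = \left(-3 + z^{3}\right) + \left(12 + z^{2} - 7 z\right) = 9 + z^{2} + z^{3} - 7 z$)
$- k{\left(58 \right)} = - (9 + 58^{2} + 58^{3} - 406) = - (9 + 3364 + 195112 - 406) = \left(-1\right) 198079 = -198079$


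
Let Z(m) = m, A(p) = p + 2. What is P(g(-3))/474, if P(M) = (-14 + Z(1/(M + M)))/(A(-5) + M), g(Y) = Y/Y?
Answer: 9/632 ≈ 0.014241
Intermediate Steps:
A(p) = 2 + p
g(Y) = 1
P(M) = (-14 + 1/(2*M))/(-3 + M) (P(M) = (-14 + 1/(M + M))/((2 - 5) + M) = (-14 + 1/(2*M))/(-3 + M))
P(g(-3))/474 = ((½)*(1 - 28*1)/(1*(-3 + 1)))/474 = ((½)*1*(1 - 28)/(-2))*(1/474) = ((½)*1*(-½)*(-27))*(1/474) = (27/4)*(1/474) = 9/632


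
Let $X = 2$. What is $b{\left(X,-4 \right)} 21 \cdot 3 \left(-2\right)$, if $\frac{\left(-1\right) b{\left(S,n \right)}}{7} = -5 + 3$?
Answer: $-1764$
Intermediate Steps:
$b{\left(S,n \right)} = 14$ ($b{\left(S,n \right)} = - 7 \left(-5 + 3\right) = \left(-7\right) \left(-2\right) = 14$)
$b{\left(X,-4 \right)} 21 \cdot 3 \left(-2\right) = 14 \cdot 21 \cdot 3 \left(-2\right) = 294 \left(-6\right) = -1764$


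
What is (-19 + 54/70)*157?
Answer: -100166/35 ≈ -2861.9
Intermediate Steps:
(-19 + 54/70)*157 = (-19 + 54*(1/70))*157 = (-19 + 27/35)*157 = -638/35*157 = -100166/35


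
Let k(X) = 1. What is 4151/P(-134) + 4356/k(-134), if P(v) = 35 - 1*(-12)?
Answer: 208883/47 ≈ 4444.3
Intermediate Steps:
P(v) = 47 (P(v) = 35 + 12 = 47)
4151/P(-134) + 4356/k(-134) = 4151/47 + 4356/1 = 4151*(1/47) + 4356*1 = 4151/47 + 4356 = 208883/47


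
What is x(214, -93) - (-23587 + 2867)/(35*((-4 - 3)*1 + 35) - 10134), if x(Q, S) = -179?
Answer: -829643/4577 ≈ -181.26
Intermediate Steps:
x(214, -93) - (-23587 + 2867)/(35*((-4 - 3)*1 + 35) - 10134) = -179 - (-23587 + 2867)/(35*((-4 - 3)*1 + 35) - 10134) = -179 - (-20720)/(35*(-7*1 + 35) - 10134) = -179 - (-20720)/(35*(-7 + 35) - 10134) = -179 - (-20720)/(35*28 - 10134) = -179 - (-20720)/(980 - 10134) = -179 - (-20720)/(-9154) = -179 - (-20720)*(-1)/9154 = -179 - 1*10360/4577 = -179 - 10360/4577 = -829643/4577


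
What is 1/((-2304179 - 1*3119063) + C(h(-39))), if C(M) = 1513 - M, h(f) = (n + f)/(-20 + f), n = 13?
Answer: -59/319882037 ≈ -1.8444e-7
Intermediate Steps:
h(f) = (13 + f)/(-20 + f)
1/((-2304179 - 1*3119063) + C(h(-39))) = 1/((-2304179 - 1*3119063) + (1513 - (13 - 39)/(-20 - 39))) = 1/((-2304179 - 3119063) + (1513 - (-26)/(-59))) = 1/(-5423242 + (1513 - (-1)*(-26)/59)) = 1/(-5423242 + (1513 - 1*26/59)) = 1/(-5423242 + (1513 - 26/59)) = 1/(-5423242 + 89241/59) = 1/(-319882037/59) = -59/319882037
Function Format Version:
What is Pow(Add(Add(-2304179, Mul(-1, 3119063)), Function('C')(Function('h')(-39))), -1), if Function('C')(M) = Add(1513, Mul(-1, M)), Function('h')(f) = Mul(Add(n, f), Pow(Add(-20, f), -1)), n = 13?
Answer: Rational(-59, 319882037) ≈ -1.8444e-7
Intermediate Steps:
Function('h')(f) = Mul(Pow(Add(-20, f), -1), Add(13, f)) (Function('h')(f) = Mul(Add(13, f), Pow(Add(-20, f), -1)) = Mul(Pow(Add(-20, f), -1), Add(13, f)))
Pow(Add(Add(-2304179, Mul(-1, 3119063)), Function('C')(Function('h')(-39))), -1) = Pow(Add(Add(-2304179, Mul(-1, 3119063)), Add(1513, Mul(-1, Mul(Pow(Add(-20, -39), -1), Add(13, -39))))), -1) = Pow(Add(Add(-2304179, -3119063), Add(1513, Mul(-1, Mul(Pow(-59, -1), -26)))), -1) = Pow(Add(-5423242, Add(1513, Mul(-1, Mul(Rational(-1, 59), -26)))), -1) = Pow(Add(-5423242, Add(1513, Mul(-1, Rational(26, 59)))), -1) = Pow(Add(-5423242, Add(1513, Rational(-26, 59))), -1) = Pow(Add(-5423242, Rational(89241, 59)), -1) = Pow(Rational(-319882037, 59), -1) = Rational(-59, 319882037)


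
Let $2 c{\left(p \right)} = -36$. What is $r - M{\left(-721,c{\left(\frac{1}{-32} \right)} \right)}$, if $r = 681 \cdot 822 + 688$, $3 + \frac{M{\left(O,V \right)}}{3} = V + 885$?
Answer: $557878$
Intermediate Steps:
$c{\left(p \right)} = -18$ ($c{\left(p \right)} = \frac{1}{2} \left(-36\right) = -18$)
$M{\left(O,V \right)} = 2646 + 3 V$ ($M{\left(O,V \right)} = -9 + 3 \left(V + 885\right) = -9 + 3 \left(885 + V\right) = -9 + \left(2655 + 3 V\right) = 2646 + 3 V$)
$r = 560470$ ($r = 559782 + 688 = 560470$)
$r - M{\left(-721,c{\left(\frac{1}{-32} \right)} \right)} = 560470 - \left(2646 + 3 \left(-18\right)\right) = 560470 - \left(2646 - 54\right) = 560470 - 2592 = 557878$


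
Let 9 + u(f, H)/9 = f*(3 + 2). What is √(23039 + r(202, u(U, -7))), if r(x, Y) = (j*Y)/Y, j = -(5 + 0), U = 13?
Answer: √23034 ≈ 151.77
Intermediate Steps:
j = -5 (j = -1*5 = -5)
u(f, H) = -81 + 45*f (u(f, H) = -81 + 9*(f*(3 + 2)) = -81 + 9*(f*5) = -81 + 9*(5*f) = -81 + 45*f)
r(x, Y) = -5 (r(x, Y) = (-5*Y)/Y = -5)
√(23039 + r(202, u(U, -7))) = √(23039 - 5) = √23034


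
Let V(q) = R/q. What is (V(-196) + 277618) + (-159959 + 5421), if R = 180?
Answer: 6030875/49 ≈ 1.2308e+5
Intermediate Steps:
V(q) = 180/q
(V(-196) + 277618) + (-159959 + 5421) = (180/(-196) + 277618) + (-159959 + 5421) = (180*(-1/196) + 277618) - 154538 = (-45/49 + 277618) - 154538 = 13603237/49 - 154538 = 6030875/49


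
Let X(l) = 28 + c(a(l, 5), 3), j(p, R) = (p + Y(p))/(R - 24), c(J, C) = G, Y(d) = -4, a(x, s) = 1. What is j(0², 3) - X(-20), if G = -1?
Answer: -563/21 ≈ -26.810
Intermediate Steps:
c(J, C) = -1
j(p, R) = (-4 + p)/(-24 + R) (j(p, R) = (p - 4)/(R - 24) = (-4 + p)/(-24 + R))
X(l) = 27 (X(l) = 28 - 1 = 27)
j(0², 3) - X(-20) = (-4 + 0²)/(-24 + 3) - 1*27 = (-4 + 0)/(-21) - 27 = -1/21*(-4) - 27 = 4/21 - 27 = -563/21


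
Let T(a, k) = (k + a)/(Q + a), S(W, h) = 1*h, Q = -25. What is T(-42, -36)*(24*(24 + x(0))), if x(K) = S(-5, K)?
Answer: 44928/67 ≈ 670.57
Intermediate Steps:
S(W, h) = h
x(K) = K
T(a, k) = (a + k)/(-25 + a) (T(a, k) = (k + a)/(-25 + a) = (a + k)/(-25 + a))
T(-42, -36)*(24*(24 + x(0))) = ((-42 - 36)/(-25 - 42))*(24*(24 + 0)) = (-78/(-67))*(24*24) = -1/67*(-78)*576 = (78/67)*576 = 44928/67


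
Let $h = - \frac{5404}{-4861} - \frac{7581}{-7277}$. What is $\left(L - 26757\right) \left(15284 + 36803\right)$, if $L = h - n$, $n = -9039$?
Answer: $- \frac{1717970288833981}{1861763} \approx -9.2277 \cdot 10^{8}$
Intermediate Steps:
$h = \frac{4009271}{1861763}$ ($h = \left(-5404\right) \left(- \frac{1}{4861}\right) - - \frac{399}{383} = \frac{5404}{4861} + \frac{399}{383} = \frac{4009271}{1861763} \approx 2.1535$)
$L = \frac{16832485028}{1861763}$ ($L = \frac{4009271}{1861763} - -9039 = \frac{4009271}{1861763} + 9039 = \frac{16832485028}{1861763} \approx 9041.2$)
$\left(L - 26757\right) \left(15284 + 36803\right) = \left(\frac{16832485028}{1861763} - 26757\right) \left(15284 + 36803\right) = \left(- \frac{32982707563}{1861763}\right) 52087 = - \frac{1717970288833981}{1861763}$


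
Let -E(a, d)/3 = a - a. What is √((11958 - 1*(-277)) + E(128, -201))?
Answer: √12235 ≈ 110.61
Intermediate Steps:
E(a, d) = 0 (E(a, d) = -3*(a - a) = -3*0 = 0)
√((11958 - 1*(-277)) + E(128, -201)) = √((11958 - 1*(-277)) + 0) = √((11958 + 277) + 0) = √(12235 + 0) = √12235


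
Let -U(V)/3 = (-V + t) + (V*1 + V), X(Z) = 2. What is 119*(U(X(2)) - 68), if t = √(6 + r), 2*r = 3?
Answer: -8806 - 357*√30/2 ≈ -9783.7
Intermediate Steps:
r = 3/2 (r = (½)*3 = 3/2 ≈ 1.5000)
t = √30/2 (t = √(6 + 3/2) = √(15/2) = √30/2 ≈ 2.7386)
U(V) = -3*V - 3*√30/2 (U(V) = -3*((-V + √30/2) + (V*1 + V)) = -3*((√30/2 - V) + (V + V)) = -3*((√30/2 - V) + 2*V) = -3*(V + √30/2) = -3*V - 3*√30/2)
119*(U(X(2)) - 68) = 119*((-3*2 - 3*√30/2) - 68) = 119*((-6 - 3*√30/2) - 68) = 119*(-74 - 3*√30/2) = -8806 - 357*√30/2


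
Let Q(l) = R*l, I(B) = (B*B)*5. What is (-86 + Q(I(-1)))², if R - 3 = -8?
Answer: 12321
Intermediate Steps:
R = -5 (R = 3 - 8 = -5)
I(B) = 5*B² (I(B) = B²*5 = 5*B²)
Q(l) = -5*l
(-86 + Q(I(-1)))² = (-86 - 25*(-1)²)² = (-86 - 25)² = (-111)² = 12321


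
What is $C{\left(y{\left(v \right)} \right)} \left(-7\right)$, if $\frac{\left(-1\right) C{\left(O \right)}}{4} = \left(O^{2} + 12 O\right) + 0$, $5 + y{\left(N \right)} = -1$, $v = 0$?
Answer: $-1008$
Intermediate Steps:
$y{\left(N \right)} = -6$ ($y{\left(N \right)} = -5 - 1 = -6$)
$C{\left(O \right)} = - 48 O - 4 O^{2}$ ($C{\left(O \right)} = - 4 \left(\left(O^{2} + 12 O\right) + 0\right) = - 4 \left(O^{2} + 12 O\right) = - 48 O - 4 O^{2}$)
$C{\left(y{\left(v \right)} \right)} \left(-7\right) = \left(-4\right) \left(-6\right) \left(12 - 6\right) \left(-7\right) = \left(-4\right) \left(-6\right) 6 \left(-7\right) = 144 \left(-7\right) = -1008$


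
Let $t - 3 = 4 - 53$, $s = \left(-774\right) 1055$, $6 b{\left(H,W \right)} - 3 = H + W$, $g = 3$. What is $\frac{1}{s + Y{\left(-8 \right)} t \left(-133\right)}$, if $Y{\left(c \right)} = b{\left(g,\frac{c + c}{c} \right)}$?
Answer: $- \frac{3}{2425238} \approx -1.237 \cdot 10^{-6}$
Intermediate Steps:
$b{\left(H,W \right)} = \frac{1}{2} + \frac{H}{6} + \frac{W}{6}$ ($b{\left(H,W \right)} = \frac{1}{2} + \frac{H + W}{6} = \frac{1}{2} + \left(\frac{H}{6} + \frac{W}{6}\right) = \frac{1}{2} + \frac{H}{6} + \frac{W}{6}$)
$Y{\left(c \right)} = \frac{4}{3}$ ($Y{\left(c \right)} = \frac{1}{2} + \frac{1}{6} \cdot 3 + \frac{\left(c + c\right) \frac{1}{c}}{6} = \frac{1}{2} + \frac{1}{2} + \frac{2 c \frac{1}{c}}{6} = \frac{1}{2} + \frac{1}{2} + \frac{1}{6} \cdot 2 = \frac{1}{2} + \frac{1}{2} + \frac{1}{3} = \frac{4}{3}$)
$s = -816570$
$t = -46$ ($t = 3 + \left(4 - 53\right) = 3 - 49 = -46$)
$\frac{1}{s + Y{\left(-8 \right)} t \left(-133\right)} = \frac{1}{-816570 + \frac{4}{3} \left(-46\right) \left(-133\right)} = \frac{1}{-816570 - - \frac{24472}{3}} = \frac{1}{-816570 + \frac{24472}{3}} = \frac{1}{- \frac{2425238}{3}} = - \frac{3}{2425238}$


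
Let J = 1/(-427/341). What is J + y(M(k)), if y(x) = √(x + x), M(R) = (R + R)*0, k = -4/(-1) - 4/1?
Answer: -341/427 ≈ -0.79859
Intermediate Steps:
k = 0 (k = -4*(-1) - 4*1 = 4 - 4 = 0)
M(R) = 0 (M(R) = (2*R)*0 = 0)
y(x) = √2*√x (y(x) = √(2*x) = √2*√x)
J = -341/427 (J = 1/(-427*1/341) = 1/(-427/341) = -341/427 ≈ -0.79859)
J + y(M(k)) = -341/427 + √2*√0 = -341/427 + √2*0 = -341/427 + 0 = -341/427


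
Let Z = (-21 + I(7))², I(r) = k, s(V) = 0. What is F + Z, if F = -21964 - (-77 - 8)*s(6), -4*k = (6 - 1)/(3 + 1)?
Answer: -5506503/256 ≈ -21510.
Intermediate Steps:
k = -5/16 (k = -(6 - 1)/(4*(3 + 1)) = -5/(4*4) = -¼*5/4 = -5/16 ≈ -0.31250)
I(r) = -5/16
Z = 116281/256 (Z = (-21 - 5/16)² = (-341/16)² = 116281/256 ≈ 454.22)
F = -21964 (F = -21964 - (-77 - 8)*0 = -21964 - (-85)*0 = -21964 - 1*0 = -21964 + 0 = -21964)
F + Z = -21964 + 116281/256 = -5506503/256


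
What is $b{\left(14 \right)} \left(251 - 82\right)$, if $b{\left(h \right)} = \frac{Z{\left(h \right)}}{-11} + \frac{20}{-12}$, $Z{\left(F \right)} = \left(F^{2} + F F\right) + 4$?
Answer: $- \frac{19097}{3} \approx -6365.7$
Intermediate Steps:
$Z{\left(F \right)} = 4 + 2 F^{2}$ ($Z{\left(F \right)} = \left(F^{2} + F^{2}\right) + 4 = 2 F^{2} + 4 = 4 + 2 F^{2}$)
$b{\left(h \right)} = - \frac{67}{33} - \frac{2 h^{2}}{11}$ ($b{\left(h \right)} = \frac{4 + 2 h^{2}}{-11} + \frac{20}{-12} = \left(4 + 2 h^{2}\right) \left(- \frac{1}{11}\right) + 20 \left(- \frac{1}{12}\right) = \left(- \frac{4}{11} - \frac{2 h^{2}}{11}\right) - \frac{5}{3} = - \frac{67}{33} - \frac{2 h^{2}}{11}$)
$b{\left(14 \right)} \left(251 - 82\right) = \left(- \frac{67}{33} - \frac{2 \cdot 14^{2}}{11}\right) \left(251 - 82\right) = \left(- \frac{67}{33} - \frac{392}{11}\right) \left(251 - 82\right) = \left(- \frac{67}{33} - \frac{392}{11}\right) 169 = \left(- \frac{113}{3}\right) 169 = - \frac{19097}{3}$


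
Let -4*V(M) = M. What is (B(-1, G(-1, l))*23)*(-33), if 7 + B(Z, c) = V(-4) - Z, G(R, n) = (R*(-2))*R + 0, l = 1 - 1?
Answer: 3795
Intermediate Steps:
V(M) = -M/4
l = 0
G(R, n) = -2*R**2 (G(R, n) = (-2*R)*R + 0 = -2*R**2 + 0 = -2*R**2)
B(Z, c) = -6 - Z (B(Z, c) = -7 + (-1/4*(-4) - Z) = -7 + (1 - Z) = -6 - Z)
(B(-1, G(-1, l))*23)*(-33) = ((-6 - 1*(-1))*23)*(-33) = ((-6 + 1)*23)*(-33) = -5*23*(-33) = -115*(-33) = 3795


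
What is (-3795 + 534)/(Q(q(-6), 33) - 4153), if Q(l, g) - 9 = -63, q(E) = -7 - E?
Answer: 3261/4207 ≈ 0.77514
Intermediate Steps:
Q(l, g) = -54 (Q(l, g) = 9 - 63 = -54)
(-3795 + 534)/(Q(q(-6), 33) - 4153) = (-3795 + 534)/(-54 - 4153) = -3261/(-4207) = -3261*(-1/4207) = 3261/4207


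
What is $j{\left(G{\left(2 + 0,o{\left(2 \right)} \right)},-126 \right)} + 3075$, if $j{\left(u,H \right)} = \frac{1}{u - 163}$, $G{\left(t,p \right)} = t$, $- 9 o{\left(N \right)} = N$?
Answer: $\frac{495074}{161} \approx 3075.0$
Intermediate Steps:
$o{\left(N \right)} = - \frac{N}{9}$
$j{\left(u,H \right)} = \frac{1}{-163 + u}$
$j{\left(G{\left(2 + 0,o{\left(2 \right)} \right)},-126 \right)} + 3075 = \frac{1}{-163 + \left(2 + 0\right)} + 3075 = \frac{1}{-163 + 2} + 3075 = \frac{1}{-161} + 3075 = - \frac{1}{161} + 3075 = \frac{495074}{161}$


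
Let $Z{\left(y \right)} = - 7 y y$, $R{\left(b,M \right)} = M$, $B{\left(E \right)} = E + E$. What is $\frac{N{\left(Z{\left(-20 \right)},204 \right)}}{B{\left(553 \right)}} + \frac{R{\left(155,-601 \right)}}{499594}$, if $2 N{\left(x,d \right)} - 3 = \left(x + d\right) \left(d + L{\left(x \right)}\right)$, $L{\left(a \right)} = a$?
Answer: $\frac{1683436023837}{552550964} \approx 3046.7$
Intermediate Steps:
$B{\left(E \right)} = 2 E$
$Z{\left(y \right)} = - 7 y^{2}$
$N{\left(x,d \right)} = \frac{3}{2} + \frac{\left(d + x\right)^{2}}{2}$ ($N{\left(x,d \right)} = \frac{3}{2} + \frac{\left(x + d\right) \left(d + x\right)}{2} = \frac{3}{2} + \frac{\left(d + x\right) \left(d + x\right)}{2} = \frac{3}{2} + \frac{\left(d + x\right)^{2}}{2}$)
$\frac{N{\left(Z{\left(-20 \right)},204 \right)}}{B{\left(553 \right)}} + \frac{R{\left(155,-601 \right)}}{499594} = \frac{\frac{3}{2} + \frac{204^{2}}{2} + \frac{\left(- 7 \left(-20\right)^{2}\right)^{2}}{2} + 204 \left(- 7 \left(-20\right)^{2}\right)}{2 \cdot 553} - \frac{601}{499594} = \frac{\frac{3}{2} + \frac{1}{2} \cdot 41616 + \frac{\left(\left(-7\right) 400\right)^{2}}{2} + 204 \left(\left(-7\right) 400\right)}{1106} - \frac{601}{499594} = \left(\frac{3}{2} + 20808 + \frac{\left(-2800\right)^{2}}{2} + 204 \left(-2800\right)\right) \frac{1}{1106} - \frac{601}{499594} = \left(\frac{3}{2} + 20808 + \frac{1}{2} \cdot 7840000 - 571200\right) \frac{1}{1106} - \frac{601}{499594} = \left(\frac{3}{2} + 20808 + 3920000 - 571200\right) \frac{1}{1106} - \frac{601}{499594} = \frac{6739219}{2} \cdot \frac{1}{1106} - \frac{601}{499594} = \frac{6739219}{2212} - \frac{601}{499594} = \frac{1683436023837}{552550964}$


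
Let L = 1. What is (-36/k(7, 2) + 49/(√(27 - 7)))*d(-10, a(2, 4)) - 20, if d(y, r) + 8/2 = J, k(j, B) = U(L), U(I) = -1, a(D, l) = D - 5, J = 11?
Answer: 232 + 343*√5/10 ≈ 308.70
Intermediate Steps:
a(D, l) = -5 + D
k(j, B) = -1
d(y, r) = 7 (d(y, r) = -4 + 11 = 7)
(-36/k(7, 2) + 49/(√(27 - 7)))*d(-10, a(2, 4)) - 20 = (-36/(-1) + 49/(√(27 - 7)))*7 - 20 = (-36*(-1) + 49/(√20))*7 - 20 = (36 + 49/((2*√5)))*7 - 20 = (36 + 49*(√5/10))*7 - 20 = (36 + 49*√5/10)*7 - 20 = (252 + 343*√5/10) - 20 = 232 + 343*√5/10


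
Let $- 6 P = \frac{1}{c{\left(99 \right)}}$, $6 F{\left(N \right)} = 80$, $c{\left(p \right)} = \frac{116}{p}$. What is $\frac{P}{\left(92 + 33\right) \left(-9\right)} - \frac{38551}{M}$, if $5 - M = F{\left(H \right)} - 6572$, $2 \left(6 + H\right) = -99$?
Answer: $- \frac{346951531}{59073000} \approx -5.8733$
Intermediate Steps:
$H = - \frac{111}{2}$ ($H = -6 + \frac{1}{2} \left(-99\right) = -6 - \frac{99}{2} = - \frac{111}{2} \approx -55.5$)
$F{\left(N \right)} = \frac{40}{3}$ ($F{\left(N \right)} = \frac{1}{6} \cdot 80 = \frac{40}{3}$)
$P = - \frac{33}{232}$ ($P = - \frac{1}{6 \cdot \frac{116}{99}} = \left(- \frac{1}{6}\right) \frac{99}{116} = - \frac{33}{232} \approx -0.14224$)
$M = \frac{19691}{3}$ ($M = 5 - \left(\frac{40}{3} - 6572\right) = 5 - - \frac{19676}{3} = 5 + \frac{19676}{3} = \frac{19691}{3} \approx 6563.7$)
$\frac{P}{\left(92 + 33\right) \left(-9\right)} - \frac{38551}{M} = - \frac{33}{232 \left(92 + 33\right) \left(-9\right)} - \frac{38551}{\frac{19691}{3}} = - \frac{33}{232 \cdot 125 \left(-9\right)} - \frac{115653}{19691} = - \frac{33}{232 \left(-1125\right)} - \frac{115653}{19691} = \left(- \frac{33}{232}\right) \left(- \frac{1}{1125}\right) - \frac{115653}{19691} = \frac{11}{87000} - \frac{115653}{19691} = - \frac{346951531}{59073000}$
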